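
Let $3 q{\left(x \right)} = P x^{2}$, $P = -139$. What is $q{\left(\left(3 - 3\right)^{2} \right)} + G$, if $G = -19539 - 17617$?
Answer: $-37156$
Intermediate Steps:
$G = -37156$ ($G = -19539 - 17617 = -37156$)
$q{\left(x \right)} = - \frac{139 x^{2}}{3}$ ($q{\left(x \right)} = \frac{\left(-139\right) x^{2}}{3} = - \frac{139 x^{2}}{3}$)
$q{\left(\left(3 - 3\right)^{2} \right)} + G = - \frac{139 \left(\left(3 - 3\right)^{2}\right)^{2}}{3} - 37156 = - \frac{139 \left(0^{2}\right)^{2}}{3} - 37156 = - \frac{139 \cdot 0^{2}}{3} - 37156 = \left(- \frac{139}{3}\right) 0 - 37156 = 0 - 37156 = -37156$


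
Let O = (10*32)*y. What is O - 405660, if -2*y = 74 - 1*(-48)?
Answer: -425180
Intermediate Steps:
y = -61 (y = -(74 - 1*(-48))/2 = -(74 + 48)/2 = -½*122 = -61)
O = -19520 (O = (10*32)*(-61) = 320*(-61) = -19520)
O - 405660 = -19520 - 405660 = -425180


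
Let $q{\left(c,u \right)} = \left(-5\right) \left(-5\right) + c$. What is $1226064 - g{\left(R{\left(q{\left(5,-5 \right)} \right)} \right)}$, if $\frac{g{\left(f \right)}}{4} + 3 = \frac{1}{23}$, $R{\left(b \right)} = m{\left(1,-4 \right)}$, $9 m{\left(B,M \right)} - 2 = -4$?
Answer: $\frac{28199744}{23} \approx 1.2261 \cdot 10^{6}$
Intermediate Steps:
$m{\left(B,M \right)} = - \frac{2}{9}$ ($m{\left(B,M \right)} = \frac{2}{9} + \frac{1}{9} \left(-4\right) = \frac{2}{9} - \frac{4}{9} = - \frac{2}{9}$)
$q{\left(c,u \right)} = 25 + c$
$R{\left(b \right)} = - \frac{2}{9}$
$g{\left(f \right)} = - \frac{272}{23}$ ($g{\left(f \right)} = -12 + \frac{4}{23} = - \frac{272}{23}$)
$1226064 - g{\left(R{\left(q{\left(5,-5 \right)} \right)} \right)} = 1226064 - - \frac{272}{23} = 1226064 + \frac{272}{23} = \frac{28199744}{23}$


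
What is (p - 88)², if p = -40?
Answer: 16384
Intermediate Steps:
(p - 88)² = (-40 - 88)² = (-128)² = 16384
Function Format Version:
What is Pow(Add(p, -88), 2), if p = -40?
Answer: 16384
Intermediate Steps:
Pow(Add(p, -88), 2) = Pow(Add(-40, -88), 2) = Pow(-128, 2) = 16384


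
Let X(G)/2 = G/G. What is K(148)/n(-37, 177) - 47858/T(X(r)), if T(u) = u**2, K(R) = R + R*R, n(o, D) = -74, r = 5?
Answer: -24525/2 ≈ -12263.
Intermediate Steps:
X(G) = 2 (X(G) = 2*(G/G) = 2*1 = 2)
K(R) = R + R**2
K(148)/n(-37, 177) - 47858/T(X(r)) = (148*(1 + 148))/(-74) - 47858/(2**2) = (148*149)*(-1/74) - 47858/4 = 22052*(-1/74) - 47858*1/4 = -298 - 23929/2 = -24525/2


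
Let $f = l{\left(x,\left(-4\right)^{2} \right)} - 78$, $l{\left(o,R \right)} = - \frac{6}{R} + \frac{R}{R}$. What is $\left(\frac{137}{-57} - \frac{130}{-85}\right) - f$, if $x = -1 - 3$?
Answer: $\frac{593035}{7752} \approx 76.501$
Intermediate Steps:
$x = -4$ ($x = -1 - 3 = -4$)
$l{\left(o,R \right)} = 1 - \frac{6}{R}$ ($l{\left(o,R \right)} = - \frac{6}{R} + 1 = 1 - \frac{6}{R}$)
$f = - \frac{619}{8}$ ($f = \frac{-6 + \left(-4\right)^{2}}{\left(-4\right)^{2}} - 78 = \frac{-6 + 16}{16} - 78 = \frac{1}{16} \cdot 10 - 78 = \frac{5}{8} - 78 = - \frac{619}{8} \approx -77.375$)
$\left(\frac{137}{-57} - \frac{130}{-85}\right) - f = \left(\frac{137}{-57} - \frac{130}{-85}\right) - - \frac{619}{8} = \left(137 \left(- \frac{1}{57}\right) - - \frac{26}{17}\right) + \frac{619}{8} = \left(- \frac{137}{57} + \frac{26}{17}\right) + \frac{619}{8} = - \frac{847}{969} + \frac{619}{8} = \frac{593035}{7752}$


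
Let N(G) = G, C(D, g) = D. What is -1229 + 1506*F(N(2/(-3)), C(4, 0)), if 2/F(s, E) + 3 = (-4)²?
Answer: -12965/13 ≈ -997.31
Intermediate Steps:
F(s, E) = 2/13 (F(s, E) = 2/(-3 + (-4)²) = 2/(-3 + 16) = 2/13)
-1229 + 1506*F(N(2/(-3)), C(4, 0)) = -1229 + 1506*(2/13) = -1229 + 3012/13 = -12965/13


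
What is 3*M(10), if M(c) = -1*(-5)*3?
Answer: 45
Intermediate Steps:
M(c) = 15 (M(c) = 5*3 = 15)
3*M(10) = 3*15 = 45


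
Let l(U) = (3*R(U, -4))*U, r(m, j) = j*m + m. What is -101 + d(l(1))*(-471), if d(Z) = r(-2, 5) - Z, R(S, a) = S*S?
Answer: 6964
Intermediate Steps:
R(S, a) = S²
r(m, j) = m + j*m
l(U) = 3*U³ (l(U) = (3*U²)*U = 3*U³)
d(Z) = -12 - Z (d(Z) = -2*(1 + 5) - Z = -2*6 - Z = -12 - Z)
-101 + d(l(1))*(-471) = -101 + (-12 - 3*1³)*(-471) = -101 + (-12 - 3)*(-471) = -101 - 15*(-471) = -101 + 7065 = 6964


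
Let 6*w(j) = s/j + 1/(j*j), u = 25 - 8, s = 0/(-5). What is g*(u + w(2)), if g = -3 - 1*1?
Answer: -409/6 ≈ -68.167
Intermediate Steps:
s = 0 (s = 0*(-⅕) = 0)
u = 17
w(j) = 1/(6*j²) (w(j) = (0/j + 1/(j*j))/6 = (0 + j⁻²)/6 = 1/(6*j²))
g = -4 (g = -3 - 1 = -4)
g*(u + w(2)) = -4*(17 + (⅙)/2²) = -4*(17 + (⅙)*(¼)) = -4*(17 + 1/24) = -4*409/24 = -409/6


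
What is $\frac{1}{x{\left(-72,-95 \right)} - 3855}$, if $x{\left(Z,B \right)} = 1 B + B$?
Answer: $- \frac{1}{4045} \approx -0.00024722$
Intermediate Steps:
$x{\left(Z,B \right)} = 2 B$ ($x{\left(Z,B \right)} = B + B = 2 B$)
$\frac{1}{x{\left(-72,-95 \right)} - 3855} = \frac{1}{2 \left(-95\right) - 3855} = \frac{1}{-190 - 3855} = \frac{1}{-4045} = - \frac{1}{4045}$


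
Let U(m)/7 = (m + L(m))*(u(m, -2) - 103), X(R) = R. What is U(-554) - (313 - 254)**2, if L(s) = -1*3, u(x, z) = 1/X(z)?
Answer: 800131/2 ≈ 4.0007e+5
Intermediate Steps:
u(x, z) = 1/z
L(s) = -3
U(m) = 4347/2 - 1449*m/2 (U(m) = 7*((m - 3)*(1/(-2) - 103)) = 7*((-3 + m)*(-1/2 - 103)) = 7*((-3 + m)*(-207/2)) = 7*(621/2 - 207*m/2) = 4347/2 - 1449*m/2)
U(-554) - (313 - 254)**2 = (4347/2 - 1449/2*(-554)) - (313 - 254)**2 = (4347/2 + 401373) - 1*59**2 = 807093/2 - 1*3481 = 807093/2 - 3481 = 800131/2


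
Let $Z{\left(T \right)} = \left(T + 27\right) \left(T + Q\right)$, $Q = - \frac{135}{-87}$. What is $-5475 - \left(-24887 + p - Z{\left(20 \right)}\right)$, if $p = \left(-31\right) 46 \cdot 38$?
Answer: $\frac{2163775}{29} \approx 74613.0$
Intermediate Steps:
$Q = \frac{45}{29}$ ($Q = \left(-135\right) \left(- \frac{1}{87}\right) = \frac{45}{29} \approx 1.5517$)
$Z{\left(T \right)} = \left(27 + T\right) \left(\frac{45}{29} + T\right)$ ($Z{\left(T \right)} = \left(T + 27\right) \left(T + \frac{45}{29}\right) = \left(27 + T\right) \left(\frac{45}{29} + T\right)$)
$p = -54188$ ($p = \left(-1426\right) 38 = -54188$)
$-5475 - \left(-24887 + p - Z{\left(20 \right)}\right) = -5475 + \left(\left(\left(\frac{1215}{29} + 20^{2} + \frac{828}{29} \cdot 20\right) - -54188\right) + 24887\right) = -5475 + \left(\left(\left(\frac{1215}{29} + 400 + \frac{16560}{29}\right) + 54188\right) + 24887\right) = -5475 + \left(\left(\frac{29375}{29} + 54188\right) + 24887\right) = -5475 + \left(\frac{1600827}{29} + 24887\right) = -5475 + \frac{2322550}{29} = \frac{2163775}{29}$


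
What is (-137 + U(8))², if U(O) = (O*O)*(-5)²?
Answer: 2140369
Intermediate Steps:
U(O) = 25*O² (U(O) = O²*25 = 25*O²)
(-137 + U(8))² = (-137 + 25*8²)² = (-137 + 25*64)² = (-137 + 1600)² = 1463² = 2140369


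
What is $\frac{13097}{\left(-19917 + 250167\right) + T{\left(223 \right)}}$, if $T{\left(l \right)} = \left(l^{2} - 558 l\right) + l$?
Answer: $\frac{13097}{155768} \approx 0.08408$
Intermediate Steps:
$T{\left(l \right)} = l^{2} - 557 l$
$\frac{13097}{\left(-19917 + 250167\right) + T{\left(223 \right)}} = \frac{13097}{\left(-19917 + 250167\right) + 223 \left(-557 + 223\right)} = \frac{13097}{230250 + 223 \left(-334\right)} = \frac{13097}{230250 - 74482} = \frac{13097}{155768}$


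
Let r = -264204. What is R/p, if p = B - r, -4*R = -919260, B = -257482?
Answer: 229815/6722 ≈ 34.188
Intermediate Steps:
R = 229815 (R = -¼*(-919260) = 229815)
p = 6722 (p = -257482 - 1*(-264204) = -257482 + 264204 = 6722)
R/p = 229815/6722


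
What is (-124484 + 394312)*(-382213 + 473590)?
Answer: 24656073156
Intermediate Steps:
(-124484 + 394312)*(-382213 + 473590) = 269828*91377 = 24656073156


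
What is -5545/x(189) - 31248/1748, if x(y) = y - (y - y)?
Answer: -3899633/82593 ≈ -47.215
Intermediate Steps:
x(y) = y (x(y) = y - 1*0 = y + 0 = y)
-5545/x(189) - 31248/1748 = -5545/189 - 31248/1748 = -5545*1/189 - 31248*1/1748 = -5545/189 - 7812/437 = -3899633/82593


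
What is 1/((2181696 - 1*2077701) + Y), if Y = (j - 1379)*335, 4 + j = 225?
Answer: -1/283935 ≈ -3.5219e-6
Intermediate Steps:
j = 221 (j = -4 + 225 = 221)
Y = -387930 (Y = (221 - 1379)*335 = -1158*335 = -387930)
1/((2181696 - 1*2077701) + Y) = 1/((2181696 - 1*2077701) - 387930) = 1/((2181696 - 2077701) - 387930) = 1/(103995 - 387930) = 1/(-283935) = -1/283935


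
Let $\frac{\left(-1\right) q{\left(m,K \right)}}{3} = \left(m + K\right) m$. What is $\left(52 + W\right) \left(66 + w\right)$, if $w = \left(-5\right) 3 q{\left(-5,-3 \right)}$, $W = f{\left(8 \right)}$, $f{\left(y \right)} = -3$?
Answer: $91434$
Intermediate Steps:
$W = -3$
$q{\left(m,K \right)} = - 3 m \left(K + m\right)$ ($q{\left(m,K \right)} = - 3 \left(m + K\right) m = - 3 \left(K + m\right) m = - 3 m \left(K + m\right)$)
$w = 1800$ ($w = \left(-5\right) 3 \left(\left(-3\right) \left(-5\right) \left(-3 - 5\right)\right) = - 15 \left(\left(-3\right) \left(-5\right) \left(-8\right)\right) = \left(-15\right) \left(-120\right) = 1800$)
$\left(52 + W\right) \left(66 + w\right) = \left(52 - 3\right) \left(66 + 1800\right) = 49 \cdot 1866 = 91434$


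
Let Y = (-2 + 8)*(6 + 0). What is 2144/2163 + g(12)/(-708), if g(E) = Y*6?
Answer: 87562/127617 ≈ 0.68613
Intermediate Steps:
Y = 36 (Y = 6*6 = 36)
g(E) = 216 (g(E) = 36*6 = 216)
2144/2163 + g(12)/(-708) = 2144/2163 + 216/(-708) = 2144*(1/2163) + 216*(-1/708) = 2144/2163 - 18/59 = 87562/127617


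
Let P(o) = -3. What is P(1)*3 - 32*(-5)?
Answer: 151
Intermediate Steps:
P(1)*3 - 32*(-5) = -3*3 - 32*(-5) = -9 + 160 = 151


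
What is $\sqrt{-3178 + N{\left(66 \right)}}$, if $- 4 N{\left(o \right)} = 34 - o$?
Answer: $i \sqrt{3170} \approx 56.303 i$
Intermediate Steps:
$N{\left(o \right)} = - \frac{17}{2} + \frac{o}{4}$ ($N{\left(o \right)} = - \frac{34 - o}{4} = - \frac{17}{2} + \frac{o}{4}$)
$\sqrt{-3178 + N{\left(66 \right)}} = \sqrt{-3178 + \left(- \frac{17}{2} + \frac{1}{4} \cdot 66\right)} = \sqrt{-3178 + \left(- \frac{17}{2} + \frac{33}{2}\right)} = \sqrt{-3178 + 8} = \sqrt{-3170} = i \sqrt{3170}$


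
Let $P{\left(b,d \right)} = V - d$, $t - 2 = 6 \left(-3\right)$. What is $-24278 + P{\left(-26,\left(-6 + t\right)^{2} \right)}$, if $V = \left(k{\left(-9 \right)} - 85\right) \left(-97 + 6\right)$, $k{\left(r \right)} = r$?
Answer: $-16208$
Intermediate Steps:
$V = 8554$ ($V = \left(-9 - 85\right) \left(-97 + 6\right) = \left(-94\right) \left(-91\right) = 8554$)
$t = -16$ ($t = 2 + 6 \left(-3\right) = 2 - 18 = -16$)
$P{\left(b,d \right)} = 8554 - d$
$-24278 + P{\left(-26,\left(-6 + t\right)^{2} \right)} = -24278 + \left(8554 - \left(-6 - 16\right)^{2}\right) = -24278 + \left(8554 - \left(-22\right)^{2}\right) = -24278 + \left(8554 - 484\right) = -24278 + 8070 = -16208$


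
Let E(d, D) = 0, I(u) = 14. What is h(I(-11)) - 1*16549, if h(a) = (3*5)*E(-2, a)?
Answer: -16549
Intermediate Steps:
h(a) = 0 (h(a) = (3*5)*0 = 15*0 = 0)
h(I(-11)) - 1*16549 = 0 - 1*16549 = 0 - 16549 = -16549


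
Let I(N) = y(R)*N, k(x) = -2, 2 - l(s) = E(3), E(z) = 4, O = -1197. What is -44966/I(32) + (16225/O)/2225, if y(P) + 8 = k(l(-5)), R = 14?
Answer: 2395077599/17045280 ≈ 140.51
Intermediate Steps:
l(s) = -2 (l(s) = 2 - 1*4 = 2 - 4 = -2)
y(P) = -10 (y(P) = -8 - 2 = -10)
I(N) = -10*N
-44966/I(32) + (16225/O)/2225 = -44966/((-10*32)) + (16225/(-1197))/2225 = -44966/(-320) + (16225*(-1/1197))*(1/2225) = -44966*(-1/320) - 16225/1197*1/2225 = 22483/160 - 649/106533 = 2395077599/17045280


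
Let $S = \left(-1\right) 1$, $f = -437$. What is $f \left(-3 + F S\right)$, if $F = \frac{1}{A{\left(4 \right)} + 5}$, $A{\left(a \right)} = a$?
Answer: $\frac{12236}{9} \approx 1359.6$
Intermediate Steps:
$F = \frac{1}{9}$ ($F = \frac{1}{4 + 5} = \frac{1}{9} \approx 0.11111$)
$S = -1$
$f \left(-3 + F S\right) = - 437 \left(-3 + \frac{1}{9} \left(-1\right)\right) = - 437 \left(-3 - \frac{1}{9}\right) = \left(-437\right) \left(- \frac{28}{9}\right) = \frac{12236}{9}$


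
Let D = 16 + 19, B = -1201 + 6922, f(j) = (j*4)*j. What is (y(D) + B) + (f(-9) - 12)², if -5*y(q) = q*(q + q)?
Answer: 102575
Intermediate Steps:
f(j) = 4*j² (f(j) = (4*j)*j = 4*j²)
B = 5721
D = 35
y(q) = -2*q²/5 (y(q) = -q*(q + q)/5 = -q*2*q/5 = -2*q²/5)
(y(D) + B) + (f(-9) - 12)² = (-⅖*35² + 5721) + (4*(-9)² - 12)² = (-⅖*1225 + 5721) + (4*81 - 12)² = (-490 + 5721) + (324 - 12)² = 5231 + 312² = 5231 + 97344 = 102575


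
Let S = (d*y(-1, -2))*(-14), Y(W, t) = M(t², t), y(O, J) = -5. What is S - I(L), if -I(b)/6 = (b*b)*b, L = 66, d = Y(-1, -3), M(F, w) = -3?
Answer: 1724766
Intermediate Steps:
Y(W, t) = -3
d = -3
I(b) = -6*b³ (I(b) = -6*b*b*b = -6*b²*b = -6*b³)
S = -210 (S = -3*(-5)*(-14) = 15*(-14) = -210)
S - I(L) = -210 - (-6)*66³ = -210 - (-6)*287496 = -210 - 1*(-1724976) = -210 + 1724976 = 1724766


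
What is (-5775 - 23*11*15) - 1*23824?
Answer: -33394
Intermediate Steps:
(-5775 - 23*11*15) - 1*23824 = (-5775 - 253*15) - 23824 = (-5775 - 3795) - 23824 = -9570 - 23824 = -33394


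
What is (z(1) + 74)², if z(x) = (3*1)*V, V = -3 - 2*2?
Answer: 2809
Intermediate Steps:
V = -7 (V = -3 - 4 = -7)
z(x) = -21 (z(x) = (3*1)*(-7) = 3*(-7) = -21)
(z(1) + 74)² = (-21 + 74)² = 53² = 2809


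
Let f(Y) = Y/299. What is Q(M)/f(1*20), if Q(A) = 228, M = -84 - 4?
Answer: 17043/5 ≈ 3408.6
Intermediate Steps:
f(Y) = Y/299 (f(Y) = Y*(1/299) = Y/299)
M = -88
Q(M)/f(1*20) = 228/(((1*20)/299)) = 228/(((1/299)*20)) = 228/(20/299) = 228*(299/20) = 17043/5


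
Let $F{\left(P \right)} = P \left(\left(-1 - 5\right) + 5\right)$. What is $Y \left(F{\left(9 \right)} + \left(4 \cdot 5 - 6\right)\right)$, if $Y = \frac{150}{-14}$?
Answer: $- \frac{375}{7} \approx -53.571$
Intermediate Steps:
$F{\left(P \right)} = - P$ ($F{\left(P \right)} = P \left(-6 + 5\right) = P \left(-1\right) = - P$)
$Y = - \frac{75}{7}$ ($Y = 150 \left(- \frac{1}{14}\right) = - \frac{75}{7} \approx -10.714$)
$Y \left(F{\left(9 \right)} + \left(4 \cdot 5 - 6\right)\right) = - \frac{75 \left(\left(-1\right) 9 + \left(4 \cdot 5 - 6\right)\right)}{7} = - \frac{75 \left(-9 + \left(20 - 6\right)\right)}{7} = - \frac{75 \left(-9 + 14\right)}{7} = \left(- \frac{75}{7}\right) 5 = - \frac{375}{7}$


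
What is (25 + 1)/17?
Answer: 26/17 ≈ 1.5294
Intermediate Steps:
(25 + 1)/17 = 26*(1/17) = 26/17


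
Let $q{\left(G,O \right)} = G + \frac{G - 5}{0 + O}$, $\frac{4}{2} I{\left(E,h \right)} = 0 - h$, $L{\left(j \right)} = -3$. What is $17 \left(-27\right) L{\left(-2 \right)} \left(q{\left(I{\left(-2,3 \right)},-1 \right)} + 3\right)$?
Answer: $11016$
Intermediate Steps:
$I{\left(E,h \right)} = - \frac{h}{2}$ ($I{\left(E,h \right)} = \frac{0 - h}{2} = \frac{\left(-1\right) h}{2} = - \frac{h}{2}$)
$q{\left(G,O \right)} = G + \frac{-5 + G}{O}$
$17 \left(-27\right) L{\left(-2 \right)} \left(q{\left(I{\left(-2,3 \right)},-1 \right)} + 3\right) = 17 \left(-27\right) \left(- 3 \left(\frac{-5 - \frac{3}{2} + \left(- \frac{1}{2}\right) 3 \left(-1\right)}{-1} + 3\right)\right) = - 459 \left(- 3 \left(- (-5 - \frac{3}{2} - - \frac{3}{2}) + 3\right)\right) = - 459 \left(- 3 \left(- (-5 - \frac{3}{2} + \frac{3}{2}) + 3\right)\right) = - 459 \left(- 3 \left(\left(-1\right) \left(-5\right) + 3\right)\right) = - 459 \left(- 3 \left(5 + 3\right)\right) = - 459 \left(\left(-3\right) 8\right) = \left(-459\right) \left(-24\right) = 11016$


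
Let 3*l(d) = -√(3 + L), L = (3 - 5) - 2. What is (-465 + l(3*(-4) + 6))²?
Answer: (1395 + I)²/9 ≈ 2.1623e+5 + 310.0*I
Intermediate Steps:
L = -4 (L = -2 - 2 = -4)
l(d) = -I/3 (l(d) = (-√(3 - 4))/3 = (-√(-1))/3 = (-I)/3 = -I/3)
(-465 + l(3*(-4) + 6))² = (-465 - I/3)²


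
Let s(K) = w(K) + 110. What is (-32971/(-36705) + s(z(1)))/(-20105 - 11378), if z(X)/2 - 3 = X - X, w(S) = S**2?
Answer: -5391901/1155583515 ≈ -0.0046660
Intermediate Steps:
z(X) = 6 (z(X) = 6 + 2*(X - X) = 6 + 2*0 = 6 + 0 = 6)
s(K) = 110 + K**2 (s(K) = K**2 + 110 = 110 + K**2)
(-32971/(-36705) + s(z(1)))/(-20105 - 11378) = (-32971/(-36705) + (110 + 6**2))/(-20105 - 11378) = (-32971*(-1/36705) + (110 + 36))/(-31483) = (32971/36705 + 146)*(-1/31483) = (5391901/36705)*(-1/31483) = -5391901/1155583515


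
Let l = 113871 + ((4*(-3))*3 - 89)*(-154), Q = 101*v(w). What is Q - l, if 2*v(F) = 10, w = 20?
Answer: -132616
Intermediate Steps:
v(F) = 5 (v(F) = (½)*10 = 5)
Q = 505 (Q = 101*5 = 505)
l = 133121 (l = 113871 + (-12*3 - 89)*(-154) = 113871 + (-36 - 89)*(-154) = 113871 - 125*(-154) = 113871 + 19250 = 133121)
Q - l = 505 - 1*133121 = 505 - 133121 = -132616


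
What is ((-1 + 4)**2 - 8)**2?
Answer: 1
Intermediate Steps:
((-1 + 4)**2 - 8)**2 = (3**2 - 8)**2 = (9 - 8)**2 = 1**2 = 1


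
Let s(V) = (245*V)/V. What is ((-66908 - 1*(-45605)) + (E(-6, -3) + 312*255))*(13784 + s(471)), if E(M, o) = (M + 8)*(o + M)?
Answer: 817034931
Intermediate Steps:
E(M, o) = (8 + M)*(M + o)
s(V) = 245
((-66908 - 1*(-45605)) + (E(-6, -3) + 312*255))*(13784 + s(471)) = ((-66908 - 1*(-45605)) + (((-6)² + 8*(-6) + 8*(-3) - 6*(-3)) + 312*255))*(13784 + 245) = ((-66908 + 45605) + ((36 - 48 - 24 + 18) + 79560))*14029 = (-21303 + (-18 + 79560))*14029 = (-21303 + 79542)*14029 = 58239*14029 = 817034931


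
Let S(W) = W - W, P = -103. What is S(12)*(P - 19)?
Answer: 0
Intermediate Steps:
S(W) = 0
S(12)*(P - 19) = 0*(-103 - 19) = 0*(-122) = 0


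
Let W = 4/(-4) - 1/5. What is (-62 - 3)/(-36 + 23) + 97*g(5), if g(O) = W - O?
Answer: -2982/5 ≈ -596.40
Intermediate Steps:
W = -6/5 (W = 4*(-1/4) - 1*1/5 = -1 - 1/5 = -6/5 ≈ -1.2000)
g(O) = -6/5 - O
(-62 - 3)/(-36 + 23) + 97*g(5) = (-62 - 3)/(-36 + 23) + 97*(-6/5 - 1*5) = -65/(-13) + 97*(-6/5 - 5) = -65*(-1/13) + 97*(-31/5) = 5 - 3007/5 = -2982/5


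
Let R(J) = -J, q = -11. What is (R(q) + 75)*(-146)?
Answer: -12556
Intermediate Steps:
(R(q) + 75)*(-146) = (-1*(-11) + 75)*(-146) = (11 + 75)*(-146) = 86*(-146) = -12556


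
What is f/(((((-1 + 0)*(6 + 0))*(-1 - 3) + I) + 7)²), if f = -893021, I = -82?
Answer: -893021/2601 ≈ -343.34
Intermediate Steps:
f/(((((-1 + 0)*(6 + 0))*(-1 - 3) + I) + 7)²) = -893021/((((-1 + 0)*(6 + 0))*(-1 - 3) - 82) + 7)² = -893021/((-1*6*(-4) - 82) + 7)² = -893021/((-6*(-4) - 82) + 7)² = -893021/((24 - 82) + 7)² = -893021/(-58 + 7)² = -893021/((-51)²) = -893021/2601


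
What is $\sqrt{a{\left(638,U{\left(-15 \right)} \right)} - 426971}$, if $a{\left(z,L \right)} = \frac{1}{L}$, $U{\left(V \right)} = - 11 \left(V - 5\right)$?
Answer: $\frac{i \sqrt{5166349045}}{110} \approx 653.43 i$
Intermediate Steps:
$U{\left(V \right)} = 55 - 11 V$ ($U{\left(V \right)} = - 11 \left(-5 + V\right) = 55 - 11 V$)
$\sqrt{a{\left(638,U{\left(-15 \right)} \right)} - 426971} = \sqrt{\frac{1}{55 - -165} - 426971} = \sqrt{\frac{1}{55 + 165} - 426971} = \sqrt{\frac{1}{220} - 426971} = \sqrt{- \frac{93933619}{220}} = \frac{i \sqrt{5166349045}}{110}$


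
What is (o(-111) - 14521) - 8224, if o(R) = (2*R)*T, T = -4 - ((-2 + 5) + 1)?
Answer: -20969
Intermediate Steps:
T = -8 (T = -4 - (3 + 1) = -4 - 1*4 = -4 - 4 = -8)
o(R) = -16*R (o(R) = (2*R)*(-8) = -16*R)
(o(-111) - 14521) - 8224 = (-16*(-111) - 14521) - 8224 = (1776 - 14521) - 8224 = -12745 - 8224 = -20969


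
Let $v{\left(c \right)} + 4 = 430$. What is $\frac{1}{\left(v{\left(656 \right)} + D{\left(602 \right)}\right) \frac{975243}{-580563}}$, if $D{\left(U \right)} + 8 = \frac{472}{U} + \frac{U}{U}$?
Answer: $- \frac{58249821}{41075609755} \approx -0.0014181$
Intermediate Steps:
$v{\left(c \right)} = 426$ ($v{\left(c \right)} = -4 + 430 = 426$)
$D{\left(U \right)} = -7 + \frac{472}{U}$ ($D{\left(U \right)} = -8 + \left(\frac{472}{U} + \frac{U}{U}\right) = -8 + \left(\frac{472}{U} + 1\right) = -8 + \left(1 + \frac{472}{U}\right) = -7 + \frac{472}{U}$)
$\frac{1}{\left(v{\left(656 \right)} + D{\left(602 \right)}\right) \frac{975243}{-580563}} = \frac{1}{\left(426 - \left(7 - \frac{472}{602}\right)\right) \frac{975243}{-580563}} = \frac{1}{\left(426 + \left(-7 + 472 \cdot \frac{1}{602}\right)\right) 975243 \left(- \frac{1}{580563}\right)} = \frac{1}{\left(426 + \left(-7 + \frac{236}{301}\right)\right) \left(- \frac{325081}{193521}\right)} = \frac{1}{426 - \frac{1871}{301}} \left(- \frac{193521}{325081}\right) = \frac{1}{\frac{126355}{301}} \left(- \frac{193521}{325081}\right) = \frac{301}{126355} \left(- \frac{193521}{325081}\right) = - \frac{58249821}{41075609755}$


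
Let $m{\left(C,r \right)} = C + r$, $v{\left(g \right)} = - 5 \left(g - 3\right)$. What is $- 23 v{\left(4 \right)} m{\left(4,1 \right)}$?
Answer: $575$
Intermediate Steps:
$v{\left(g \right)} = 15 - 5 g$ ($v{\left(g \right)} = - 5 \left(-3 + g\right) = 15 - 5 g$)
$- 23 v{\left(4 \right)} m{\left(4,1 \right)} = - 23 \left(15 - 20\right) \left(4 + 1\right) = - 23 \left(15 - 20\right) 5 = \left(-23\right) \left(-5\right) 5 = 115 \cdot 5 = 575$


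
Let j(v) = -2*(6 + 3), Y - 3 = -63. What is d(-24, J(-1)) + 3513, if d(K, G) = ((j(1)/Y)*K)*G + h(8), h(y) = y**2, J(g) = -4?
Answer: 18029/5 ≈ 3605.8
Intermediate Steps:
Y = -60 (Y = 3 - 63 = -60)
j(v) = -18 (j(v) = -2*9 = -18)
d(K, G) = 64 + 3*G*K/10 (d(K, G) = ((-18/(-60))*K)*G + 8**2 = ((-18*(-1/60))*K)*G + 64 = (3*K/10)*G + 64 = 3*G*K/10 + 64 = 64 + 3*G*K/10)
d(-24, J(-1)) + 3513 = (64 + (3/10)*(-4)*(-24)) + 3513 = (64 + 144/5) + 3513 = 464/5 + 3513 = 18029/5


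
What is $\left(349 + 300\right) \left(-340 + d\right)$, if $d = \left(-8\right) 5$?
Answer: $-246620$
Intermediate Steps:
$d = -40$
$\left(349 + 300\right) \left(-340 + d\right) = \left(349 + 300\right) \left(-340 - 40\right) = 649 \left(-380\right) = -246620$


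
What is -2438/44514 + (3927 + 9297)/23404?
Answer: 66449273/130225707 ≈ 0.51026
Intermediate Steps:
-2438/44514 + (3927 + 9297)/23404 = -2438*1/44514 + 13224*(1/23404) = -1219/22257 + 3306/5851 = 66449273/130225707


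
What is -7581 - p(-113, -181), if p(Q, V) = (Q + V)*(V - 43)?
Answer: -73437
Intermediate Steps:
p(Q, V) = (-43 + V)*(Q + V) (p(Q, V) = (Q + V)*(-43 + V) = (-43 + V)*(Q + V))
-7581 - p(-113, -181) = -7581 - ((-181)**2 - 43*(-113) - 43*(-181) - 113*(-181)) = -7581 - (32761 + 4859 + 7783 + 20453) = -7581 - 1*65856 = -7581 - 65856 = -73437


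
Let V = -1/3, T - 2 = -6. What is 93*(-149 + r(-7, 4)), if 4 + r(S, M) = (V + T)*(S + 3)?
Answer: -12617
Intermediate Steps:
T = -4 (T = 2 - 6 = -4)
V = -⅓ (V = -1*⅓ = -⅓ ≈ -0.33333)
r(S, M) = -17 - 13*S/3 (r(S, M) = -4 + (-⅓ - 4)*(S + 3) = -4 - 13*(3 + S)/3 = -4 + (-13 - 13*S/3) = -17 - 13*S/3)
93*(-149 + r(-7, 4)) = 93*(-149 + (-17 - 13/3*(-7))) = 93*(-149 + (-17 + 91/3)) = 93*(-149 + 40/3) = 93*(-407/3) = -12617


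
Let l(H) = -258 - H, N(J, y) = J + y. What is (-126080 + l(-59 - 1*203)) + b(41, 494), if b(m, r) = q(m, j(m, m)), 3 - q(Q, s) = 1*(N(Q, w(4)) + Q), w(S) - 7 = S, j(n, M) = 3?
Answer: -126166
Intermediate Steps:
w(S) = 7 + S
q(Q, s) = -8 - 2*Q (q(Q, s) = 3 - ((Q + (7 + 4)) + Q) = 3 - ((Q + 11) + Q) = 3 - ((11 + Q) + Q) = 3 - (11 + 2*Q) = 3 + (-11 - 2*Q) = -8 - 2*Q)
b(m, r) = -8 - 2*m
(-126080 + l(-59 - 1*203)) + b(41, 494) = (-126080 + (-258 - (-59 - 1*203))) + (-8 - 2*41) = (-126080 + (-258 - (-59 - 203))) + (-8 - 82) = (-126080 + (-258 - 1*(-262))) - 90 = (-126080 + (-258 + 262)) - 90 = (-126080 + 4) - 90 = -126076 - 90 = -126166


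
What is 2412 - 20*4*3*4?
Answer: 1452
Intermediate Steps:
2412 - 20*4*3*4 = 2412 - 240*4 = 2412 - 20*48 = 2412 - 960 = 1452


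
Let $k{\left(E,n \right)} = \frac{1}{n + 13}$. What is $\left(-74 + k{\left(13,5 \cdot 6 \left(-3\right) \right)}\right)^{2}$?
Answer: $\frac{32478601}{5929} \approx 5477.9$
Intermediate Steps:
$k{\left(E,n \right)} = \frac{1}{13 + n}$
$\left(-74 + k{\left(13,5 \cdot 6 \left(-3\right) \right)}\right)^{2} = \left(-74 + \frac{1}{13 + 5 \cdot 6 \left(-3\right)}\right)^{2} = \left(-74 + \frac{1}{13 + 30 \left(-3\right)}\right)^{2} = \left(-74 + \frac{1}{13 - 90}\right)^{2} = \left(-74 + \frac{1}{-77}\right)^{2} = \left(-74 - \frac{1}{77}\right)^{2} = \left(- \frac{5699}{77}\right)^{2} = \frac{32478601}{5929}$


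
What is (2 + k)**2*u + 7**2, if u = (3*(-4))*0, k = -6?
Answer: 49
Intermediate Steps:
u = 0 (u = -12*0 = 0)
(2 + k)**2*u + 7**2 = (2 - 6)**2*0 + 7**2 = (-4)**2*0 + 49 = 16*0 + 49 = 0 + 49 = 49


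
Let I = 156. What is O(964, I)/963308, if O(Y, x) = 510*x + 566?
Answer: 40063/481654 ≈ 0.083178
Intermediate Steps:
O(Y, x) = 566 + 510*x
O(964, I)/963308 = (566 + 510*156)/963308 = (566 + 79560)*(1/963308) = 80126*(1/963308) = 40063/481654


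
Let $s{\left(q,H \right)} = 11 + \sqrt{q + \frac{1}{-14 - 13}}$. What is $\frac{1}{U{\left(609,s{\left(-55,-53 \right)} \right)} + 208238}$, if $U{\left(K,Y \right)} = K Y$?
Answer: $\frac{644811}{138654978481} - \frac{203 i \sqrt{4458}}{138654978481} \approx 4.6505 \cdot 10^{-6} - 9.7753 \cdot 10^{-8} i$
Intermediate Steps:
$s{\left(q,H \right)} = 11 + \sqrt{- \frac{1}{27} + q}$ ($s{\left(q,H \right)} = 11 + \sqrt{q + \frac{1}{-27}} = 11 + \sqrt{q - \frac{1}{27}} = 11 + \sqrt{- \frac{1}{27} + q}$)
$\frac{1}{U{\left(609,s{\left(-55,-53 \right)} \right)} + 208238} = \frac{1}{609 \left(11 + \frac{\sqrt{-3 + 81 \left(-55\right)}}{9}\right) + 208238} = \frac{1}{609 \left(11 + \frac{\sqrt{-3 - 4455}}{9}\right) + 208238} = \frac{1}{609 \left(11 + \frac{\sqrt{-4458}}{9}\right) + 208238} = \frac{1}{609 \left(11 + \frac{i \sqrt{4458}}{9}\right) + 208238} = \frac{1}{\left(6699 + \frac{203 i \sqrt{4458}}{3}\right) + 208238} = \frac{1}{214937 + \frac{203 i \sqrt{4458}}{3}}$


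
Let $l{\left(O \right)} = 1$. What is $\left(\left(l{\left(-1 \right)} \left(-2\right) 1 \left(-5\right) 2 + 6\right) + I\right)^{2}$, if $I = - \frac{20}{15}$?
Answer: $\frac{5476}{9} \approx 608.44$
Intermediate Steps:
$I = - \frac{4}{3}$ ($I = \left(-20\right) \frac{1}{15} = - \frac{4}{3} \approx -1.3333$)
$\left(\left(l{\left(-1 \right)} \left(-2\right) 1 \left(-5\right) 2 + 6\right) + I\right)^{2} = \left(\left(1 \left(-2\right) 1 \left(-5\right) 2 + 6\right) - \frac{4}{3}\right)^{2} = \left(\left(1 \left(-2\right) \left(-5\right) 2 + 6\right) - \frac{4}{3}\right)^{2} = \left(\left(1 \cdot 10 \cdot 2 + 6\right) - \frac{4}{3}\right)^{2} = \left(\left(1 \cdot 20 + 6\right) - \frac{4}{3}\right)^{2} = \left(\left(20 + 6\right) - \frac{4}{3}\right)^{2} = \left(26 - \frac{4}{3}\right)^{2} = \left(\frac{74}{3}\right)^{2} = \frac{5476}{9}$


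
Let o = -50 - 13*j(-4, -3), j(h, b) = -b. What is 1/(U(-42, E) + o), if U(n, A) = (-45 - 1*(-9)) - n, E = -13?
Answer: -1/83 ≈ -0.012048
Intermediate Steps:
U(n, A) = -36 - n (U(n, A) = (-45 + 9) - n = -36 - n)
o = -89 (o = -50 - (-13)*(-3) = -50 - 13*3 = -50 - 39 = -89)
1/(U(-42, E) + o) = 1/((-36 - 1*(-42)) - 89) = 1/((-36 + 42) - 89) = 1/(6 - 89) = 1/(-83) = -1/83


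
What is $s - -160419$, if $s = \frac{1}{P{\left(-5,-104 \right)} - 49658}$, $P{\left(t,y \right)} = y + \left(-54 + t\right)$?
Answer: $\frac{7992234998}{49821} \approx 1.6042 \cdot 10^{5}$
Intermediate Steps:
$P{\left(t,y \right)} = -54 + t + y$
$s = - \frac{1}{49821}$ ($s = \frac{1}{\left(-54 - 5 - 104\right) - 49658} = \frac{1}{-163 - 49658} = \frac{1}{-49821} = - \frac{1}{49821} \approx -2.0072 \cdot 10^{-5}$)
$s - -160419 = - \frac{1}{49821} - -160419 = - \frac{1}{49821} + 160419 = \frac{7992234998}{49821}$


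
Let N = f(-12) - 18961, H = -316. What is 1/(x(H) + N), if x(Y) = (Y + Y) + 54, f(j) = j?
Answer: -1/19551 ≈ -5.1148e-5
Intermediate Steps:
x(Y) = 54 + 2*Y (x(Y) = 2*Y + 54 = 54 + 2*Y)
N = -18973 (N = -12 - 18961 = -18973)
1/(x(H) + N) = 1/((54 + 2*(-316)) - 18973) = 1/((54 - 632) - 18973) = 1/(-578 - 18973) = 1/(-19551) = -1/19551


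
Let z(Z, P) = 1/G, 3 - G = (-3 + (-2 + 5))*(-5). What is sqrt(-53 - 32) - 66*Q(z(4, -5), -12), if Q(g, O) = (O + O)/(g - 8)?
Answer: -4752/23 + I*sqrt(85) ≈ -206.61 + 9.2195*I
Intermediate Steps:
G = 3 (G = 3 - (-3 + (-2 + 5))*(-5) = 3 - (-3 + 3)*(-5) = 3 - 0*(-5) = 3 - 1*0 = 3 + 0 = 3)
z(Z, P) = 1/3
Q(g, O) = 2*O/(-8 + g) (Q(g, O) = (2*O)/(-8 + g) = 2*O/(-8 + g))
sqrt(-53 - 32) - 66*Q(z(4, -5), -12) = sqrt(-53 - 32) - 132*(-12)/(-8 + 1/3) = sqrt(-85) - 132*(-12)/(-23/3) = I*sqrt(85) - 132*(-12)*(-3)/23 = I*sqrt(85) - 66*72/23 = I*sqrt(85) - 4752/23 = -4752/23 + I*sqrt(85)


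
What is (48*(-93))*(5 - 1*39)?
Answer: 151776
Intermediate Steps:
(48*(-93))*(5 - 1*39) = -4464*(5 - 39) = -4464*(-34) = 151776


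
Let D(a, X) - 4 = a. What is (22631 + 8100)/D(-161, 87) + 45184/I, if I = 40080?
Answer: -76537787/393285 ≈ -194.61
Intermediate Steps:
D(a, X) = 4 + a
(22631 + 8100)/D(-161, 87) + 45184/I = (22631 + 8100)/(4 - 161) + 45184/40080 = 30731/(-157) + 45184*(1/40080) = 30731*(-1/157) + 2824/2505 = -30731/157 + 2824/2505 = -76537787/393285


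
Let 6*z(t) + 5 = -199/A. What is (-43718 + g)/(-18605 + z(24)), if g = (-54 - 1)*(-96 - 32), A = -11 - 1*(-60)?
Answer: 1797222/911719 ≈ 1.9712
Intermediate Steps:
A = 49 (A = -11 + 60 = 49)
z(t) = -74/49 (z(t) = -5/6 + (-199/49)/6 = -5/6 + (-199*1/49)/6 = -5/6 + (1/6)*(-199/49) = -5/6 - 199/294 = -74/49)
g = 7040 (g = -55*(-128) = 7040)
(-43718 + g)/(-18605 + z(24)) = (-43718 + 7040)/(-18605 - 74/49) = -36678/(-911719/49) = -36678*(-49/911719) = 1797222/911719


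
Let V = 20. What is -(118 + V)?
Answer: -138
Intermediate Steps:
-(118 + V) = -(118 + 20) = -1*138 = -138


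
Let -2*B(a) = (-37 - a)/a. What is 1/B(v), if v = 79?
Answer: 79/58 ≈ 1.3621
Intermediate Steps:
B(a) = -(-37 - a)/(2*a)
1/B(v) = 1/((1/2)*(37 + 79)/79) = 1/((1/2)*(1/79)*116) = 1/(58/79) = 79/58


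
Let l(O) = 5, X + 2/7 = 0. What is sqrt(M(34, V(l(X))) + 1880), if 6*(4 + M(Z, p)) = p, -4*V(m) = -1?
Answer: 5*sqrt(10806)/12 ≈ 43.313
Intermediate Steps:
X = -2/7 (X = -2/7 + 0 = -2/7 ≈ -0.28571)
V(m) = 1/4 (V(m) = -1/4*(-1) = 1/4)
M(Z, p) = -4 + p/6
sqrt(M(34, V(l(X))) + 1880) = sqrt((-4 + (1/6)*(1/4)) + 1880) = sqrt((-4 + 1/24) + 1880) = sqrt(-95/24 + 1880) = sqrt(45025/24) = 5*sqrt(10806)/12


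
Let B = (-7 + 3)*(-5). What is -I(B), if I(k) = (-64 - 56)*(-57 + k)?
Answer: -4440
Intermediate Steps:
B = 20 (B = -4*(-5) = 20)
I(k) = 6840 - 120*k (I(k) = -120*(-57 + k) = 6840 - 120*k)
-I(B) = -(6840 - 120*20) = -(6840 - 2400) = -1*4440 = -4440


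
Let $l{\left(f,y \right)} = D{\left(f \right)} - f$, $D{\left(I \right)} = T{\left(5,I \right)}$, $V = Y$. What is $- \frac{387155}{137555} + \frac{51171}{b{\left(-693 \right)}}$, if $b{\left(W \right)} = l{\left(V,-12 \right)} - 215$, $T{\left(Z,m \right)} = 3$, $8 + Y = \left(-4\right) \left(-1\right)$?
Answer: $- \frac{1423871029}{5722288} \approx -248.83$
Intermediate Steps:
$Y = -4$ ($Y = -8 - -4 = -8 + 4 = -4$)
$V = -4$
$D{\left(I \right)} = 3$
$l{\left(f,y \right)} = 3 - f$
$b{\left(W \right)} = -208$ ($b{\left(W \right)} = \left(3 - -4\right) - 215 = \left(3 + 4\right) - 215 = 7 - 215 = -208$)
$- \frac{387155}{137555} + \frac{51171}{b{\left(-693 \right)}} = - \frac{387155}{137555} + \frac{51171}{-208} = \left(-387155\right) \frac{1}{137555} + 51171 \left(- \frac{1}{208}\right) = - \frac{77431}{27511} - \frac{51171}{208} = - \frac{1423871029}{5722288}$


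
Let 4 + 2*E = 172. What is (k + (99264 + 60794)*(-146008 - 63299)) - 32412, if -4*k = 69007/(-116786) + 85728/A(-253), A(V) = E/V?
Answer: -109549282479961143/3270008 ≈ -3.3501e+10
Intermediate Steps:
E = 84 (E = -2 + (½)*172 = -2 + 86 = 84)
A(V) = 84/V
k = 211083236601/3270008 (k = -(69007/(-116786) + 85728/((84/(-253))))/4 = -(69007*(-1/116786) + 85728/((84*(-1/253))))/4 = -(-69007/116786 + 85728/(-84/253))/4 = -(-69007/116786 + 85728*(-253/84))/4 = -(-69007/116786 - 1807432/7)/4 = -¼*(-211083236601/817502) = 211083236601/3270008 ≈ 64551.)
(k + (99264 + 60794)*(-146008 - 63299)) - 32412 = (211083236601/3270008 + (99264 + 60794)*(-146008 - 63299)) - 32412 = (211083236601/3270008 + 160058*(-209307)) - 32412 = (211083236601/3270008 - 33501259806) - 32412 = -109549176492461847/3270008 - 32412 = -109549282479961143/3270008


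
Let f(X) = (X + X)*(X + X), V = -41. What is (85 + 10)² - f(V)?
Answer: 2301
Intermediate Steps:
f(X) = 4*X² (f(X) = (2*X)*(2*X) = 4*X²)
(85 + 10)² - f(V) = (85 + 10)² - 4*(-41)² = 95² - 4*1681 = 9025 - 1*6724 = 9025 - 6724 = 2301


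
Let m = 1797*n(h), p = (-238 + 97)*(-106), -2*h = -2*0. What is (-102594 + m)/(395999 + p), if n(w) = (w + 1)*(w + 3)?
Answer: -97203/410945 ≈ -0.23654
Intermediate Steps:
h = 0 (h = -(-1)*0 = -½*0 = 0)
n(w) = (1 + w)*(3 + w)
p = 14946 (p = -141*(-106) = 14946)
m = 5391 (m = 1797*(3 + 0² + 4*0) = 1797*(3 + 0 + 0) = 1797*3 = 5391)
(-102594 + m)/(395999 + p) = (-102594 + 5391)/(395999 + 14946) = -97203/410945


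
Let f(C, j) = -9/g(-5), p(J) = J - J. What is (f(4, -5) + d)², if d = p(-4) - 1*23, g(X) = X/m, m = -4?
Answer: 22801/25 ≈ 912.04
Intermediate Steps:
p(J) = 0
g(X) = -X/4 (g(X) = X/(-4) = X*(-¼) = -X/4)
f(C, j) = -36/5 (f(C, j) = -9/((-¼*(-5))) = -9/5/4 = -9*⅘ = -36/5)
d = -23 (d = 0 - 1*23 = 0 - 23 = -23)
(f(4, -5) + d)² = (-36/5 - 23)² = (-151/5)² = 22801/25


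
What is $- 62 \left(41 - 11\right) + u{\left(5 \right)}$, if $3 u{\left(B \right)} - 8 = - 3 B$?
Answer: $- \frac{5587}{3} \approx -1862.3$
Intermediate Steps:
$u{\left(B \right)} = \frac{8}{3} - B$ ($u{\left(B \right)} = \frac{8}{3} + \frac{\left(-3\right) B}{3} = \frac{8}{3} - B$)
$- 62 \left(41 - 11\right) + u{\left(5 \right)} = - 62 \left(41 - 11\right) + \left(\frac{8}{3} - 5\right) = \left(-62\right) 30 - \frac{7}{3} = -1860 - \frac{7}{3} = - \frac{5587}{3}$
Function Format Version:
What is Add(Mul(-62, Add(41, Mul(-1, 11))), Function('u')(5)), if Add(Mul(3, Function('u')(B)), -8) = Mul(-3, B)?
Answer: Rational(-5587, 3) ≈ -1862.3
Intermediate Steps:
Function('u')(B) = Add(Rational(8, 3), Mul(-1, B)) (Function('u')(B) = Add(Rational(8, 3), Mul(Rational(1, 3), Mul(-3, B))) = Add(Rational(8, 3), Mul(-1, B)))
Add(Mul(-62, Add(41, Mul(-1, 11))), Function('u')(5)) = Add(Mul(-62, Add(41, Mul(-1, 11))), Add(Rational(8, 3), Mul(-1, 5))) = Add(Mul(-62, Add(41, -11)), Add(Rational(8, 3), -5)) = Add(Mul(-62, 30), Rational(-7, 3)) = Add(-1860, Rational(-7, 3)) = Rational(-5587, 3)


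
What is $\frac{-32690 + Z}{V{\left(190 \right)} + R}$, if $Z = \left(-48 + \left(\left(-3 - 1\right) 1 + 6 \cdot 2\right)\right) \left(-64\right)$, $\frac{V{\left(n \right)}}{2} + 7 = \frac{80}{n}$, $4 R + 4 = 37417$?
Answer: $- \frac{2289880}{709847} \approx -3.2259$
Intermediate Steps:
$R = \frac{37413}{4}$ ($R = -1 + \frac{1}{4} \cdot 37417 = -1 + \frac{37417}{4} = \frac{37413}{4} \approx 9353.3$)
$V{\left(n \right)} = -14 + \frac{160}{n}$ ($V{\left(n \right)} = -14 + 2 \frac{80}{n} = -14 + \frac{160}{n}$)
$Z = 2560$ ($Z = \left(-48 + \left(\left(-4\right) 1 + 12\right)\right) \left(-64\right) = \left(-48 + \left(-4 + 12\right)\right) \left(-64\right) = \left(-48 + 8\right) \left(-64\right) = \left(-40\right) \left(-64\right) = 2560$)
$\frac{-32690 + Z}{V{\left(190 \right)} + R} = \frac{-32690 + 2560}{\left(-14 + \frac{160}{190}\right) + \frac{37413}{4}} = - \frac{30130}{\left(-14 + 160 \cdot \frac{1}{190}\right) + \frac{37413}{4}} = - \frac{30130}{\left(-14 + \frac{16}{19}\right) + \frac{37413}{4}} = - \frac{30130}{- \frac{250}{19} + \frac{37413}{4}} = - \frac{30130}{\frac{709847}{76}} = \left(-30130\right) \frac{76}{709847} = - \frac{2289880}{709847}$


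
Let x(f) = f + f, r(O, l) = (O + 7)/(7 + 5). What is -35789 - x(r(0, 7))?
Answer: -214741/6 ≈ -35790.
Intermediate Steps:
r(O, l) = 7/12 + O/12 (r(O, l) = (7 + O)/12 = (7 + O)*(1/12) = 7/12 + O/12)
x(f) = 2*f
-35789 - x(r(0, 7)) = -35789 - 2*(7/12 + (1/12)*0) = -35789 - 2*(7/12 + 0) = -35789 - 2*7/12 = -35789 - 1*7/6 = -35789 - 7/6 = -214741/6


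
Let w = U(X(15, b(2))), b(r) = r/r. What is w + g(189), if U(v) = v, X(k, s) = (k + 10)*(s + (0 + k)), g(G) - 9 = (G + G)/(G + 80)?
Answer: 110399/269 ≈ 410.41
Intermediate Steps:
b(r) = 1
g(G) = 9 + 2*G/(80 + G) (g(G) = 9 + (G + G)/(G + 80) = 9 + (2*G)/(80 + G) = 9 + 2*G/(80 + G))
X(k, s) = (10 + k)*(k + s) (X(k, s) = (10 + k)*(s + k) = (10 + k)*(k + s))
w = 400 (w = 15² + 10*15 + 10*1 + 15*1 = 225 + 150 + 10 + 15 = 400)
w + g(189) = 400 + (720 + 11*189)/(80 + 189) = 400 + (720 + 2079)/269 = 400 + (1/269)*2799 = 400 + 2799/269 = 110399/269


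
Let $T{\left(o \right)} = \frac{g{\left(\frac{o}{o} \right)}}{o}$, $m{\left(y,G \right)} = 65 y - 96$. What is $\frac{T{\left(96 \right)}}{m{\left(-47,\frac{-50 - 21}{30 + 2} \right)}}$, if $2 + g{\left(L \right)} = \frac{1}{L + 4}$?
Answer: $\frac{3}{504160} \approx 5.9505 \cdot 10^{-6}$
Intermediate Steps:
$g{\left(L \right)} = -2 + \frac{1}{4 + L}$ ($g{\left(L \right)} = -2 + \frac{1}{L + 4} = -2 + \frac{1}{4 + L}$)
$m{\left(y,G \right)} = -96 + 65 y$
$T{\left(o \right)} = - \frac{9}{5 o}$ ($T{\left(o \right)} = \frac{\frac{1}{4 + \frac{o}{o}} \left(-7 - 2 \frac{o}{o}\right)}{o} = \frac{\frac{1}{4 + 1} \left(-7 - 2\right)}{o} = \frac{\frac{1}{5} \left(-7 - 2\right)}{o} = \frac{\frac{1}{5} \left(-9\right)}{o} = - \frac{9}{5 o}$)
$\frac{T{\left(96 \right)}}{m{\left(-47,\frac{-50 - 21}{30 + 2} \right)}} = \frac{\left(- \frac{9}{5}\right) \frac{1}{96}}{-96 + 65 \left(-47\right)} = \frac{\left(- \frac{9}{5}\right) \frac{1}{96}}{-96 - 3055} = - \frac{3}{160 \left(-3151\right)} = \left(- \frac{3}{160}\right) \left(- \frac{1}{3151}\right) = \frac{3}{504160}$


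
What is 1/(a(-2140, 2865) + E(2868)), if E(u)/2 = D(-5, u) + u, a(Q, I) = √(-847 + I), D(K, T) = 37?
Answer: 2905/16877041 - √2018/33754082 ≈ 0.00017080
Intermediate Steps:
E(u) = 74 + 2*u (E(u) = 2*(37 + u) = 74 + 2*u)
1/(a(-2140, 2865) + E(2868)) = 1/(√(-847 + 2865) + (74 + 2*2868)) = 1/(√2018 + (74 + 5736)) = 1/(√2018 + 5810) = 1/(5810 + √2018)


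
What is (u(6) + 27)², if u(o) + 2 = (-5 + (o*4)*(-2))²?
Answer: 8031556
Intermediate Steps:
u(o) = -2 + (-5 - 8*o)² (u(o) = -2 + (-5 + (o*4)*(-2))² = -2 + (-5 + (4*o)*(-2))² = -2 + (-5 - 8*o)²)
(u(6) + 27)² = ((-2 + (5 + 8*6)²) + 27)² = ((-2 + (5 + 48)²) + 27)² = ((-2 + 53²) + 27)² = ((-2 + 2809) + 27)² = (2807 + 27)² = 2834² = 8031556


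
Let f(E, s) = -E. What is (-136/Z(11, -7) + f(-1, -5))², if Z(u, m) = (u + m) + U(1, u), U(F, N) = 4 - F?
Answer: 16641/49 ≈ 339.61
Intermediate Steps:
Z(u, m) = 3 + m + u (Z(u, m) = (u + m) + (4 - 1*1) = (m + u) + (4 - 1) = (m + u) + 3 = 3 + m + u)
(-136/Z(11, -7) + f(-1, -5))² = (-136/(3 - 7 + 11) - 1*(-1))² = (-136/7 + 1)² = (-129/7)² = 16641/49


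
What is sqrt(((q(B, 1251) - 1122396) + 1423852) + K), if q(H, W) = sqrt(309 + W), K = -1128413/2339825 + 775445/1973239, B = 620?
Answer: sqrt(485908233045242109030098534 + 3223743279006440700050*sqrt(390))/40148121245 ≈ 549.09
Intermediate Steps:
K = -17922736634/200740606225 (K = -1128413*1/2339825 + 775445*(1/1973239) = -1128413/2339825 + 33715/85793 = -17922736634/200740606225 ≈ -0.089283)
sqrt(((q(B, 1251) - 1122396) + 1423852) + K) = sqrt(((sqrt(309 + 1251) - 1122396) + 1423852) - 17922736634/200740606225) = sqrt(((sqrt(1560) - 1122396) + 1423852) - 17922736634/200740606225) = sqrt(((2*sqrt(390) - 1122396) + 1423852) - 17922736634/200740606225) = sqrt(((-1122396 + 2*sqrt(390)) + 1423852) - 17922736634/200740606225) = sqrt((301456 + 2*sqrt(390)) - 17922736634/200740606225) = sqrt(60514442267426966/200740606225 + 2*sqrt(390))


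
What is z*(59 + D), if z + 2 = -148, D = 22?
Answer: -12150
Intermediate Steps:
z = -150 (z = -2 - 148 = -150)
z*(59 + D) = -150*(59 + 22) = -150*81 = -12150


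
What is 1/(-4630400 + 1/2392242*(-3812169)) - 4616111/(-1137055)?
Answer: 64975668206441872898827917/16005011234018144888011235 ≈ 4.0597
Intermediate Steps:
1/(-4630400 + 1/2392242*(-3812169)) - 4616111/(-1137055) = -1/3812169/(-4630400 + 1/2392242) - 4616111*(-1/1137055) = -1/3812169/(-11077037356799/2392242) + 4616111/1137055 = -2392242/11077037356799*(-1/3812169) + 4616111/1137055 = 797414/14075846141143695677 + 4616111/1137055 = 64975668206441872898827917/16005011234018144888011235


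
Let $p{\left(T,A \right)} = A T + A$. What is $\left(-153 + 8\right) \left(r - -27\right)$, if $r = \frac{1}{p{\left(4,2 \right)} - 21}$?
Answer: $- \frac{42920}{11} \approx -3901.8$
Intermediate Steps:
$p{\left(T,A \right)} = A + A T$
$r = - \frac{1}{11}$ ($r = \frac{1}{2 \left(1 + 4\right) - 21} = \frac{1}{2 \cdot 5 - 21} = \frac{1}{10 - 21} = \frac{1}{-11} = - \frac{1}{11} \approx -0.090909$)
$\left(-153 + 8\right) \left(r - -27\right) = \left(-153 + 8\right) \left(- \frac{1}{11} - -27\right) = - 145 \left(- \frac{1}{11} + 27\right) = \left(-145\right) \frac{296}{11} = - \frac{42920}{11}$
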